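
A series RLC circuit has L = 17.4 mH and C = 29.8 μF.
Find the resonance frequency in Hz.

Step 1 — Resonance condition Im(Z)=0 gives ω₀ = 1/√(LC).
Step 2 — ω₀ = 1/√(0.0174·2.98e-05) = 1389 rad/s.
Step 3 — f₀ = ω₀/(2π) = 221 Hz.

f₀ = 221 Hz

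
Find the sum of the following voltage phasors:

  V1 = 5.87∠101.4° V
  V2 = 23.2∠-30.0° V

Step 1 — Convert each phasor to rectangular form:
  V1 = 5.87·(cos(101.4°) + j·sin(101.4°)) = -1.16 + j5.754 V
  V2 = 23.2·(cos(-30.0°) + j·sin(-30.0°)) = 20.09 - j11.6 V
Step 2 — Sum components: V_total = 18.93 - j5.846 V.
Step 3 — Convert to polar: |V_total| = 19.81 V, ∠V_total = -17.2°.

V_total = 19.81∠-17.2° V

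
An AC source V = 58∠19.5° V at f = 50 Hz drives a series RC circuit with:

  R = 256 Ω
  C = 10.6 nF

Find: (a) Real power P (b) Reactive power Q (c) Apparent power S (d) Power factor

Step 1 — Angular frequency: ω = 2π·f = 2π·50 = 314.2 rad/s.
Step 2 — Component impedances:
  R: Z = R = 256 Ω
  C: Z = 1/(jωC) = -j/(ω·C) = 0 - j3.003e+05 Ω
Step 3 — Series combination: Z_total = R + C = 256 - j3.003e+05 Ω = 3.003e+05∠-90.0° Ω.
Step 4 — Source phasor: V = 58∠19.5° V = 54.67 + j19.36 V.
Step 5 — Current: I = V / Z = -6.432e-05 + j0.0001821 A = 0.0001931∠109.5° A.
Step 6 — Complex power: S = V·I* = 9.55e-06 - j0.0112 VA.
Step 7 — Real power: P = Re(S) = 9.55e-06 W.
Step 8 — Reactive power: Q = Im(S) = -0.0112 VAR.
Step 9 — Apparent power: |S| = 0.0112 VA.
Step 10 — Power factor: PF = P/|S| = 0.0008525 (leading).

(a) P = 9.55e-06 W  (b) Q = -0.0112 VAR  (c) S = 0.0112 VA  (d) PF = 0.0008525 (leading)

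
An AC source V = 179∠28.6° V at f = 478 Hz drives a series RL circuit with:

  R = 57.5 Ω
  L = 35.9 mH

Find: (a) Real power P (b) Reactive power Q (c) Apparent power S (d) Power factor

Step 1 — Angular frequency: ω = 2π·f = 2π·478 = 3003 rad/s.
Step 2 — Component impedances:
  R: Z = R = 57.5 Ω
  L: Z = jωL = j·3003·0.0359 = 0 + j107.8 Ω
Step 3 — Series combination: Z_total = R + L = 57.5 + j107.8 Ω = 122.2∠61.9° Ω.
Step 4 — Source phasor: V = 179∠28.6° V = 157.2 + j85.69 V.
Step 5 — Current: I = V / Z = 1.224 - j0.8049 A = 1.465∠-33.3° A.
Step 6 — Complex power: S = V·I* = 123.4 + j231.4 VA.
Step 7 — Real power: P = Re(S) = 123.4 W.
Step 8 — Reactive power: Q = Im(S) = 231.4 VAR.
Step 9 — Apparent power: |S| = 262.2 VA.
Step 10 — Power factor: PF = P/|S| = 0.4706 (lagging).

(a) P = 123.4 W  (b) Q = 231.4 VAR  (c) S = 262.2 VA  (d) PF = 0.4706 (lagging)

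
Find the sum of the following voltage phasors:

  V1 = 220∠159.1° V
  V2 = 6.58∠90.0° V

Step 1 — Convert each phasor to rectangular form:
  V1 = 220·(cos(159.1°) + j·sin(159.1°)) = -205.5 + j78.48 V
  V2 = 6.58·(cos(90.0°) + j·sin(90.0°)) = 0 + j6.58 V
Step 2 — Sum components: V_total = -205.5 + j85.06 V.
Step 3 — Convert to polar: |V_total| = 222.4 V, ∠V_total = 157.5°.

V_total = 222.4∠157.5° V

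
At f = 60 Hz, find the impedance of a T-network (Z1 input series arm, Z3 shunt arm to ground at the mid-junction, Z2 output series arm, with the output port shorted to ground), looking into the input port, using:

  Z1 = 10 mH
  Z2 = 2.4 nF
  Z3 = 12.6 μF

Step 1 — Angular frequency: ω = 2π·f = 2π·60 = 377 rad/s.
Step 2 — Component impedances:
  Z1: Z = jωL = j·377·0.01 = 0 + j3.77 Ω
  Z2: Z = 1/(jωC) = -j/(ω·C) = 0 - j1.105e+06 Ω
  Z3: Z = 1/(jωC) = -j/(ω·C) = 0 - j210.5 Ω
Step 3 — With the output port shorted to ground, the output series arm Z2 runs from the junction to ground; the shunt arm Z3 also runs from the junction to ground. They appear in parallel: Z3 || Z2 = 0 - j210.5 Ω.
Step 4 — Series with input arm Z1: Z_in = Z1 + (Z3 || Z2) = 0 - j206.7 Ω = 206.7∠-90.0° Ω.

Z = 0 - j206.7 Ω = 206.7∠-90.0° Ω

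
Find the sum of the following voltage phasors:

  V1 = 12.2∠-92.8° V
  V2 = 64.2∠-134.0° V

Step 1 — Convert each phasor to rectangular form:
  V1 = 12.2·(cos(-92.8°) + j·sin(-92.8°)) = -0.596 - j12.19 V
  V2 = 64.2·(cos(-134.0°) + j·sin(-134.0°)) = -44.6 - j46.18 V
Step 2 — Sum components: V_total = -45.19 - j58.37 V.
Step 3 — Convert to polar: |V_total| = 73.82 V, ∠V_total = -127.8°.

V_total = 73.82∠-127.8° V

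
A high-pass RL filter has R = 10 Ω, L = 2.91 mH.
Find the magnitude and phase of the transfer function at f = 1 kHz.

Step 1 — Angular frequency: ω = 2π·1000 = 6283 rad/s.
Step 2 — Transfer function: H(jω) = jωL/(R + jωL).
Step 3 — Numerator jωL = j·18.28; denominator R + jωL = 10 + j18.28.
Step 4 — H = 0.7697 + j0.421.
Step 5 — Magnitude: |H| = 0.8774 (-1.1 dB); phase: φ = 28.7°.

|H| = 0.8774 (-1.1 dB), φ = 28.7°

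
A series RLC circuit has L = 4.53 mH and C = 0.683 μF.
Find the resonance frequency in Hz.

Step 1 — Resonance condition Im(Z)=0 gives ω₀ = 1/√(LC).
Step 2 — ω₀ = 1/√(0.00453·6.83e-07) = 1.798e+04 rad/s.
Step 3 — f₀ = ω₀/(2π) = 2861 Hz.

f₀ = 2861 Hz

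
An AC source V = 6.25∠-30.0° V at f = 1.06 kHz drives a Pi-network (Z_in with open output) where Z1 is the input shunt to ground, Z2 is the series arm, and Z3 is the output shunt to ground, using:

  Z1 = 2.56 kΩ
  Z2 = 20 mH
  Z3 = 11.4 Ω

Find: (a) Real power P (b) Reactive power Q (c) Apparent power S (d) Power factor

Step 1 — Angular frequency: ω = 2π·f = 2π·1060 = 6660 rad/s.
Step 2 — Component impedances:
  Z1: Z = R = 2560 Ω
  Z2: Z = jωL = j·6660·0.02 = 0 + j133.2 Ω
  Z3: Z = R = 11.4 Ω
Step 3 — With open output, the series arm Z2 and the output shunt Z3 appear in series to ground: Z2 + Z3 = 11.4 + j133.2 Ω.
Step 4 — Parallel with input shunt Z1: Z_in = Z1 || (Z2 + Z3) = 18.17 + j131.7 Ω = 132.9∠82.1° Ω.
Step 5 — Source phasor: V = 6.25∠-30.0° V = 5.413 - j3.125 V.
Step 6 — Current: I = V / Z = -0.01772 - j0.04355 A = 0.04702∠-112.1° A.
Step 7 — Complex power: S = V·I* = 0.04017 + j0.2911 VA.
Step 8 — Real power: P = Re(S) = 0.04017 W.
Step 9 — Reactive power: Q = Im(S) = 0.2911 VAR.
Step 10 — Apparent power: |S| = 0.2939 VA.
Step 11 — Power factor: PF = P/|S| = 0.1367 (lagging).

(a) P = 0.04017 W  (b) Q = 0.2911 VAR  (c) S = 0.2939 VA  (d) PF = 0.1367 (lagging)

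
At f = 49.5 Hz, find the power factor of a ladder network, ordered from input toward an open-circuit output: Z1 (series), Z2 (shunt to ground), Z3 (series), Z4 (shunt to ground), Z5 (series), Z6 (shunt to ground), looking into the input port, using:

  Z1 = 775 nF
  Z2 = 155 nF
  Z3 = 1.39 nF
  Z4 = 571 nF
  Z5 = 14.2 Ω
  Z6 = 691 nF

Step 1 — Angular frequency: ω = 2π·f = 2π·49.5 = 311 rad/s.
Step 2 — Component impedances:
  Z1: Z = 1/(jωC) = -j/(ω·C) = 0 - j4149 Ω
  Z2: Z = 1/(jωC) = -j/(ω·C) = 0 - j2.074e+04 Ω
  Z3: Z = 1/(jωC) = -j/(ω·C) = 0 - j2.313e+06 Ω
  Z4: Z = 1/(jωC) = -j/(ω·C) = 0 - j5631 Ω
  Z5: Z = R = 14.2 Ω
  Z6: Z = 1/(jωC) = -j/(ω·C) = 0 - j4653 Ω
Step 3 — Ladder network (open output): work backward from the far end, alternating series and parallel combinations. Z_in = 0.0003356 - j2.471e+04 Ω = 2.471e+04∠-90.0° Ω.
Step 4 — Power factor: PF = cos(φ) = Re(Z)/|Z| = 0.0003356/2.471e+04 = 1.358e-08.
Step 5 — Type: Im(Z) = -2.471e+04 ⇒ leading (phase φ = -90.0°).

PF = 1.358e-08 (leading, φ = -90.0°)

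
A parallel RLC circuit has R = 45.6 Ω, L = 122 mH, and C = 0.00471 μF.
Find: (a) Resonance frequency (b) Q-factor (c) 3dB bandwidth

Step 1 — Resonance: ω₀ = 1/√(LC) = 1/√(0.122·4.71e-09) = 4.172e+04 rad/s.
Step 2 — f₀ = ω₀/(2π) = 6639 Hz.
Step 3 — Parallel Q: Q = R/(ω₀L) = 45.6/(4.172e+04·0.122) = 0.00896.
Step 4 — Bandwidth: Δω = ω₀/Q = 4.656e+06 rad/s; BW = Δω/(2π) = 7.41e+05 Hz.

(a) f₀ = 6639 Hz  (b) Q = 0.00896  (c) BW = 7.41e+05 Hz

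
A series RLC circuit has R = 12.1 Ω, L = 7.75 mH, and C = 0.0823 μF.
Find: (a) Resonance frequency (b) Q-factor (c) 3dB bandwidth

Step 1 — Resonance: ω₀ = 1/√(LC) = 1/√(0.00775·8.23e-08) = 3.96e+04 rad/s.
Step 2 — f₀ = ω₀/(2π) = 6302 Hz.
Step 3 — Series Q: Q = ω₀L/R = 3.96e+04·0.00775/12.1 = 25.36.
Step 4 — Bandwidth: Δω = ω₀/Q = 1561 rad/s; BW = Δω/(2π) = 248.5 Hz.

(a) f₀ = 6302 Hz  (b) Q = 25.36  (c) BW = 248.5 Hz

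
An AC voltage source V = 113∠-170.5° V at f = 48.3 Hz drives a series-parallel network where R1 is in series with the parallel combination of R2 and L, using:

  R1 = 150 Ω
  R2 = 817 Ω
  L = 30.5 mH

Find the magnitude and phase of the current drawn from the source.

Step 1 — Angular frequency: ω = 2π·f = 2π·48.3 = 303.5 rad/s.
Step 2 — Component impedances:
  R1: Z = R = 150 Ω
  R2: Z = R = 817 Ω
  L: Z = jωL = j·303.5·0.0305 = 0 + j9.256 Ω
Step 3 — Parallel branch: R2 || L = 1/(1/R2 + 1/L) = 0.1049 + j9.255 Ω.
Step 4 — Series with R1: Z_total = R1 + (R2 || L) = 150.1 + j9.255 Ω = 150.4∠3.5° Ω.
Step 5 — Source phasor: V = 113∠-170.5° V = -111.5 - j18.65 V.
Step 6 — Ohm's law: I = V / Z_total = (-111.5 - j18.65) / (150.1 + j9.255) = -0.7473 - j0.07817 A.
Step 7 — Convert to polar: |I| = 0.7514 A, ∠I = -174.0°.

I = 0.7514∠-174.0° A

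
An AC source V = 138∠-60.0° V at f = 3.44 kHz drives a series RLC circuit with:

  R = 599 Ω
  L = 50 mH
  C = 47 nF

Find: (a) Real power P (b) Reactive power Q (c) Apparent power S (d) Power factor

Step 1 — Angular frequency: ω = 2π·f = 2π·3440 = 2.161e+04 rad/s.
Step 2 — Component impedances:
  R: Z = R = 599 Ω
  L: Z = jωL = j·2.161e+04·0.05 = 0 + j1081 Ω
  C: Z = 1/(jωC) = -j/(ω·C) = 0 - j984.4 Ω
Step 3 — Series combination: Z_total = R + L + C = 599 + j96.33 Ω = 606.7∠9.1° Ω.
Step 4 — Source phasor: V = 138∠-60.0° V = 69 - j119.5 V.
Step 5 — Current: I = V / Z = 0.08101 - j0.2125 A = 0.2275∠-69.1° A.
Step 6 — Complex power: S = V·I* = 30.99 + j4.984 VA.
Step 7 — Real power: P = Re(S) = 30.99 W.
Step 8 — Reactive power: Q = Im(S) = 4.984 VAR.
Step 9 — Apparent power: |S| = 31.39 VA.
Step 10 — Power factor: PF = P/|S| = 0.9873 (lagging).

(a) P = 30.99 W  (b) Q = 4.984 VAR  (c) S = 31.39 VA  (d) PF = 0.9873 (lagging)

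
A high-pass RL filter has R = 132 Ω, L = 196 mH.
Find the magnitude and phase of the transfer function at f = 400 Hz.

Step 1 — Angular frequency: ω = 2π·400 = 2513 rad/s.
Step 2 — Transfer function: H(jω) = jωL/(R + jωL).
Step 3 — Numerator jωL = j·492.6; denominator R + jωL = 132 + j492.6.
Step 4 — H = 0.933 + j0.25.
Step 5 — Magnitude: |H| = 0.9659 (-0.3 dB); phase: φ = 15.0°.

|H| = 0.9659 (-0.3 dB), φ = 15.0°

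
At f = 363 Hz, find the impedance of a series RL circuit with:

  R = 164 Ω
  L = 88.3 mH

Step 1 — Angular frequency: ω = 2π·f = 2π·363 = 2281 rad/s.
Step 2 — Component impedances:
  R: Z = R = 164 Ω
  L: Z = jωL = j·2281·0.0883 = 0 + j201.4 Ω
Step 3 — Series combination: Z_total = R + L = 164 + j201.4 Ω = 259.7∠50.8° Ω.

Z = 164 + j201.4 Ω = 259.7∠50.8° Ω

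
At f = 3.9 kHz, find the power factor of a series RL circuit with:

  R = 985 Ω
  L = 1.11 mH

Step 1 — Angular frequency: ω = 2π·f = 2π·3900 = 2.45e+04 rad/s.
Step 2 — Component impedances:
  R: Z = R = 985 Ω
  L: Z = jωL = j·2.45e+04·0.00111 = 0 + j27.2 Ω
Step 3 — Series combination: Z_total = R + L = 985 + j27.2 Ω = 985.4∠1.6° Ω.
Step 4 — Power factor: PF = cos(φ) = Re(Z)/|Z| = 985/985.4 = 0.9996.
Step 5 — Type: Im(Z) = 27.2 ⇒ lagging (phase φ = 1.6°).

PF = 0.9996 (lagging, φ = 1.6°)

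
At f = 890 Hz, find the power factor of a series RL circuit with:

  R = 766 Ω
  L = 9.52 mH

Step 1 — Angular frequency: ω = 2π·f = 2π·890 = 5592 rad/s.
Step 2 — Component impedances:
  R: Z = R = 766 Ω
  L: Z = jωL = j·5592·0.00952 = 0 + j53.24 Ω
Step 3 — Series combination: Z_total = R + L = 766 + j53.24 Ω = 767.8∠4.0° Ω.
Step 4 — Power factor: PF = cos(φ) = Re(Z)/|Z| = 766/767.85 = 0.9976.
Step 5 — Type: Im(Z) = 53.24 ⇒ lagging (phase φ = 4.0°).

PF = 0.9976 (lagging, φ = 4.0°)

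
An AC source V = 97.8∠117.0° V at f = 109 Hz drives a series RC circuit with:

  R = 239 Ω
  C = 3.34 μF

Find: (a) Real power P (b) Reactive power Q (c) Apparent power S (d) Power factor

Step 1 — Angular frequency: ω = 2π·f = 2π·109 = 684.9 rad/s.
Step 2 — Component impedances:
  R: Z = R = 239 Ω
  C: Z = 1/(jωC) = -j/(ω·C) = 0 - j437.2 Ω
Step 3 — Series combination: Z_total = R + C = 239 - j437.2 Ω = 498.2∠-61.3° Ω.
Step 4 — Source phasor: V = 97.8∠117.0° V = -44.4 + j87.14 V.
Step 5 — Current: I = V / Z = -0.1962 + j0.005705 A = 0.1963∠178.3° A.
Step 6 — Complex power: S = V·I* = 9.209 - j16.84 VA.
Step 7 — Real power: P = Re(S) = 9.209 W.
Step 8 — Reactive power: Q = Im(S) = -16.84 VAR.
Step 9 — Apparent power: |S| = 19.2 VA.
Step 10 — Power factor: PF = P/|S| = 0.4797 (leading).

(a) P = 9.209 W  (b) Q = -16.84 VAR  (c) S = 19.2 VA  (d) PF = 0.4797 (leading)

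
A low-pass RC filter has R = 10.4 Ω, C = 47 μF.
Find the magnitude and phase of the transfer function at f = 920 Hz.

Step 1 — Angular frequency: ω = 2π·920 = 5781 rad/s.
Step 2 — Transfer function: H(jω) = 1/(1 + jωRC).
Step 3 — Denominator: 1 + jωRC = 1 + j·5781·10.4·4.7e-05 = 1 + j2.826.
Step 4 — H = 0.1113 - j0.3145.
Step 5 — Magnitude: |H| = 0.3336 (-9.5 dB); phase: φ = -70.5°.

|H| = 0.3336 (-9.5 dB), φ = -70.5°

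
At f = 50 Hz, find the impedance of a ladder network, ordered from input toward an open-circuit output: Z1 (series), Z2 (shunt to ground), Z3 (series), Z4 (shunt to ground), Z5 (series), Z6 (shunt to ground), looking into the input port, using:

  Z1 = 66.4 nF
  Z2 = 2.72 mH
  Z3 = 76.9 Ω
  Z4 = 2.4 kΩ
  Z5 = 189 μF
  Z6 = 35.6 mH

Step 1 — Angular frequency: ω = 2π·f = 2π·50 = 314.2 rad/s.
Step 2 — Component impedances:
  Z1: Z = 1/(jωC) = -j/(ω·C) = 0 - j4.794e+04 Ω
  Z2: Z = jωL = j·314.2·0.00272 = 0 + j0.8545 Ω
  Z3: Z = R = 76.9 Ω
  Z4: Z = R = 2400 Ω
  Z5: Z = 1/(jωC) = -j/(ω·C) = 0 - j16.84 Ω
  Z6: Z = jωL = j·314.2·0.0356 = 0 + j11.18 Ω
Step 3 — Ladder network (open output): work backward from the far end, alternating series and parallel combinations. Z_in = 0.009457 - j4.794e+04 Ω = 4.794e+04∠-90.0° Ω.

Z = 0.009457 - j4.794e+04 Ω = 4.794e+04∠-90.0° Ω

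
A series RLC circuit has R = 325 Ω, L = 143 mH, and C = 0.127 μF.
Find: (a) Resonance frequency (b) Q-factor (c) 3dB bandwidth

Step 1 — Resonance: ω₀ = 1/√(LC) = 1/√(0.143·1.27e-07) = 7420 rad/s.
Step 2 — f₀ = ω₀/(2π) = 1181 Hz.
Step 3 — Series Q: Q = ω₀L/R = 7420·0.143/325 = 3.265.
Step 4 — Bandwidth: Δω = ω₀/Q = 2273 rad/s; BW = Δω/(2π) = 361.7 Hz.

(a) f₀ = 1181 Hz  (b) Q = 3.265  (c) BW = 361.7 Hz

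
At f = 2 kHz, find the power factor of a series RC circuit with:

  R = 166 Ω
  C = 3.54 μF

Step 1 — Angular frequency: ω = 2π·f = 2π·2000 = 1.257e+04 rad/s.
Step 2 — Component impedances:
  R: Z = R = 166 Ω
  C: Z = 1/(jωC) = -j/(ω·C) = 0 - j22.48 Ω
Step 3 — Series combination: Z_total = R + C = 166 - j22.48 Ω = 167.5∠-7.7° Ω.
Step 4 — Power factor: PF = cos(φ) = Re(Z)/|Z| = 166/167.5 = 0.991.
Step 5 — Type: Im(Z) = -22.48 ⇒ leading (phase φ = -7.7°).

PF = 0.991 (leading, φ = -7.7°)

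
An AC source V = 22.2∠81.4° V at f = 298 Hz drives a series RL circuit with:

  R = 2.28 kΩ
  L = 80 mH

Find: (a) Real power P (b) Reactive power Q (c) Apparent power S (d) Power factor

Step 1 — Angular frequency: ω = 2π·f = 2π·298 = 1872 rad/s.
Step 2 — Component impedances:
  R: Z = R = 2280 Ω
  L: Z = jωL = j·1872·0.08 = 0 + j149.8 Ω
Step 3 — Series combination: Z_total = R + L = 2280 + j149.8 Ω = 2285∠3.8° Ω.
Step 4 — Source phasor: V = 22.2∠81.4° V = 3.32 + j21.95 V.
Step 5 — Current: I = V / Z = 0.00208 + j0.009491 A = 0.009716∠77.6° A.
Step 6 — Complex power: S = V·I* = 0.2152 + j0.01414 VA.
Step 7 — Real power: P = Re(S) = 0.2152 W.
Step 8 — Reactive power: Q = Im(S) = 0.01414 VAR.
Step 9 — Apparent power: |S| = 0.2157 VA.
Step 10 — Power factor: PF = P/|S| = 0.9978 (lagging).

(a) P = 0.2152 W  (b) Q = 0.01414 VAR  (c) S = 0.2157 VA  (d) PF = 0.9978 (lagging)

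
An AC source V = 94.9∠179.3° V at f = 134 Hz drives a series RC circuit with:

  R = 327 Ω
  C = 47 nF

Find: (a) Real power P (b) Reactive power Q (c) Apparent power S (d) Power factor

Step 1 — Angular frequency: ω = 2π·f = 2π·134 = 841.9 rad/s.
Step 2 — Component impedances:
  R: Z = R = 327 Ω
  C: Z = 1/(jωC) = -j/(ω·C) = 0 - j2.527e+04 Ω
Step 3 — Series combination: Z_total = R + C = 327 - j2.527e+04 Ω = 2.527e+04∠-89.3° Ω.
Step 4 — Source phasor: V = 94.9∠179.3° V = -94.89 + j1.159 V.
Step 5 — Current: I = V / Z = -9.445e-05 - j0.003754 A = 0.003755∠-91.4° A.
Step 6 — Complex power: S = V·I* = 0.004611 - j0.3563 VA.
Step 7 — Real power: P = Re(S) = 0.004611 W.
Step 8 — Reactive power: Q = Im(S) = -0.3563 VAR.
Step 9 — Apparent power: |S| = 0.3564 VA.
Step 10 — Power factor: PF = P/|S| = 0.01294 (leading).

(a) P = 0.004611 W  (b) Q = -0.3563 VAR  (c) S = 0.3564 VA  (d) PF = 0.01294 (leading)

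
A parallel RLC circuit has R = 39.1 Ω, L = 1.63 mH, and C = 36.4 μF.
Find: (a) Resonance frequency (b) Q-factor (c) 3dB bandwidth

Step 1 — Resonance: ω₀ = 1/√(LC) = 1/√(0.00163·3.64e-05) = 4105 rad/s.
Step 2 — f₀ = ω₀/(2π) = 653.4 Hz.
Step 3 — Parallel Q: Q = R/(ω₀L) = 39.1/(4105·0.00163) = 5.843.
Step 4 — Bandwidth: Δω = ω₀/Q = 702.6 rad/s; BW = Δω/(2π) = 111.8 Hz.

(a) f₀ = 653.4 Hz  (b) Q = 5.843  (c) BW = 111.8 Hz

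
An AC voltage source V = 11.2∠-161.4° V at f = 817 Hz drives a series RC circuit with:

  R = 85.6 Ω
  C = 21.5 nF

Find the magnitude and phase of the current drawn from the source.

Step 1 — Angular frequency: ω = 2π·f = 2π·817 = 5133 rad/s.
Step 2 — Component impedances:
  R: Z = R = 85.6 Ω
  C: Z = 1/(jωC) = -j/(ω·C) = 0 - j9061 Ω
Step 3 — Series combination: Z_total = R + C = 85.6 - j9061 Ω = 9061∠-89.5° Ω.
Step 4 — Source phasor: V = 11.2∠-161.4° V = -10.62 - j3.572 V.
Step 5 — Ohm's law: I = V / Z_total = (-10.62 - j3.572) / (85.6 - j9061) = 0.0003832 - j0.001175 A.
Step 6 — Convert to polar: |I| = 0.001236 A, ∠I = -71.9°.

I = 0.001236∠-71.9° A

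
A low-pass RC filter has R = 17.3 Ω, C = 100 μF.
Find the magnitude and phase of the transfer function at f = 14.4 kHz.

Step 1 — Angular frequency: ω = 2π·1.44e+04 = 9.048e+04 rad/s.
Step 2 — Transfer function: H(jω) = 1/(1 + jωRC).
Step 3 — Denominator: 1 + jωRC = 1 + j·9.048e+04·17.3·0.0001 = 1 + j156.5.
Step 4 — H = 4.081e-05 - j0.006388.
Step 5 — Magnitude: |H| = 0.006389 (-43.9 dB); phase: φ = -89.6°.

|H| = 0.006389 (-43.9 dB), φ = -89.6°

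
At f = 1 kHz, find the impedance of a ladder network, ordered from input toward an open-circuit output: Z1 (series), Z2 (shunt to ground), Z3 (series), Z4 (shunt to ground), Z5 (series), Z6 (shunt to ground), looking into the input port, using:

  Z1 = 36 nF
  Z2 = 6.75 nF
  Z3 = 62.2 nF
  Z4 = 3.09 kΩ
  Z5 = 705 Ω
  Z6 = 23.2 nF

Step 1 — Angular frequency: ω = 2π·f = 2π·1000 = 6283 rad/s.
Step 2 — Component impedances:
  Z1: Z = 1/(jωC) = -j/(ω·C) = 0 - j4421 Ω
  Z2: Z = 1/(jωC) = -j/(ω·C) = 0 - j2.358e+04 Ω
  Z3: Z = 1/(jωC) = -j/(ω·C) = 0 - j2559 Ω
  Z4: Z = R = 3090 Ω
  Z5: Z = R = 705 Ω
  Z6: Z = 1/(jωC) = -j/(ω·C) = 0 - j6860 Ω
Step 3 — Ladder network (open output): work backward from the far end, alternating series and parallel combinations. Z_in = 1863 - j7734 Ω = 7955∠-76.5° Ω.

Z = 1863 - j7734 Ω = 7955∠-76.5° Ω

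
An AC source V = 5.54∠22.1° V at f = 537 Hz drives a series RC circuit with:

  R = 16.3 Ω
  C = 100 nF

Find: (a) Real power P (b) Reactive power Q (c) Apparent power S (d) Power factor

Step 1 — Angular frequency: ω = 2π·f = 2π·537 = 3374 rad/s.
Step 2 — Component impedances:
  R: Z = R = 16.3 Ω
  C: Z = 1/(jωC) = -j/(ω·C) = 0 - j2964 Ω
Step 3 — Series combination: Z_total = R + C = 16.3 - j2964 Ω = 2964∠-89.7° Ω.
Step 4 — Source phasor: V = 5.54∠22.1° V = 5.133 + j2.084 V.
Step 5 — Current: I = V / Z = -0.0006937 + j0.001736 A = 0.001869∠111.8° A.
Step 6 — Complex power: S = V·I* = 5.695e-05 - j0.01036 VA.
Step 7 — Real power: P = Re(S) = 5.695e-05 W.
Step 8 — Reactive power: Q = Im(S) = -0.01036 VAR.
Step 9 — Apparent power: |S| = 0.01036 VA.
Step 10 — Power factor: PF = P/|S| = 0.0055 (leading).

(a) P = 5.695e-05 W  (b) Q = -0.01036 VAR  (c) S = 0.01036 VA  (d) PF = 0.0055 (leading)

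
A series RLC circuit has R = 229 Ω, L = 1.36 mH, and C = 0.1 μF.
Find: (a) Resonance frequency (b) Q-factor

Step 1 — Resonance condition Im(Z)=0 gives ω₀ = 1/√(LC).
Step 2 — ω₀ = 1/√(0.00136·1e-07) = 8.575e+04 rad/s.
Step 3 — f₀ = ω₀/(2π) = 1.365e+04 Hz.
Step 4 — Series Q: Q = ω₀L/R = 8.575e+04·0.00136/229 = 0.5093.

(a) f₀ = 1.365e+04 Hz  (b) Q = 0.5093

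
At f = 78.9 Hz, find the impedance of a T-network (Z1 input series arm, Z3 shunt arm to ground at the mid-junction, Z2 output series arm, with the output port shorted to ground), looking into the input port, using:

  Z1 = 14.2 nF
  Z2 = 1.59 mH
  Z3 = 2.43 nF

Step 1 — Angular frequency: ω = 2π·f = 2π·78.9 = 495.7 rad/s.
Step 2 — Component impedances:
  Z1: Z = 1/(jωC) = -j/(ω·C) = 0 - j1.421e+05 Ω
  Z2: Z = jωL = j·495.7·0.00159 = 0 + j0.7882 Ω
  Z3: Z = 1/(jωC) = -j/(ω·C) = 0 - j8.301e+05 Ω
Step 3 — With the output port shorted to ground, the output series arm Z2 runs from the junction to ground; the shunt arm Z3 also runs from the junction to ground. They appear in parallel: Z3 || Z2 = 0 + j0.7882 Ω.
Step 4 — Series with input arm Z1: Z_in = Z1 + (Z3 || Z2) = 0 - j1.421e+05 Ω = 1.421e+05∠-90.0° Ω.

Z = 0 - j1.421e+05 Ω = 1.421e+05∠-90.0° Ω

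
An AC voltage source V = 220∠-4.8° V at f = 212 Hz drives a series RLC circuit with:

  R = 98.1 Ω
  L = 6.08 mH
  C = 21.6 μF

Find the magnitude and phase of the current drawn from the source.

Step 1 — Angular frequency: ω = 2π·f = 2π·212 = 1332 rad/s.
Step 2 — Component impedances:
  R: Z = R = 98.1 Ω
  L: Z = jωL = j·1332·0.00608 = 0 + j8.099 Ω
  C: Z = 1/(jωC) = -j/(ω·C) = 0 - j34.76 Ω
Step 3 — Series combination: Z_total = R + L + C = 98.1 - j26.66 Ω = 101.7∠-15.2° Ω.
Step 4 — Source phasor: V = 220∠-4.8° V = 219.2 - j18.41 V.
Step 5 — Ohm's law: I = V / Z_total = (219.2 - j18.41) / (98.1 - j26.66) = 2.129 + j0.3908 A.
Step 6 — Convert to polar: |I| = 2.164 A, ∠I = 10.4°.

I = 2.164∠10.4° A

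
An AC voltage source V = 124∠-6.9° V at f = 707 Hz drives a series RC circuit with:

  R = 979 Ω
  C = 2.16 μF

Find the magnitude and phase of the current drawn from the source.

Step 1 — Angular frequency: ω = 2π·f = 2π·707 = 4442 rad/s.
Step 2 — Component impedances:
  R: Z = R = 979 Ω
  C: Z = 1/(jωC) = -j/(ω·C) = 0 - j104.2 Ω
Step 3 — Series combination: Z_total = R + C = 979 - j104.2 Ω = 984.5∠-6.1° Ω.
Step 4 — Source phasor: V = 124∠-6.9° V = 123.1 - j14.9 V.
Step 5 — Ohm's law: I = V / Z_total = (123.1 - j14.9) / (979 - j104.2) = 0.1259 - j0.00181 A.
Step 6 — Convert to polar: |I| = 0.1259 A, ∠I = -0.8°.

I = 0.1259∠-0.8° A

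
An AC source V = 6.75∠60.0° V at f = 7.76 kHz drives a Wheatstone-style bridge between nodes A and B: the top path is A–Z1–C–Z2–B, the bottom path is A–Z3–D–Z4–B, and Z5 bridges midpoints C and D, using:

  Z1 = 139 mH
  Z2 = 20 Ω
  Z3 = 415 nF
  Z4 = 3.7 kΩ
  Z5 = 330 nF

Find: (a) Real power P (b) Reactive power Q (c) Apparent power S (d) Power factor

Step 1 — Angular frequency: ω = 2π·f = 2π·7760 = 4.876e+04 rad/s.
Step 2 — Component impedances:
  Z1: Z = jωL = j·4.876e+04·0.139 = 0 + j6777 Ω
  Z2: Z = R = 20 Ω
  Z3: Z = 1/(jωC) = -j/(ω·C) = 0 - j49.42 Ω
  Z4: Z = R = 3700 Ω
  Z5: Z = 1/(jωC) = -j/(ω·C) = 0 - j62.15 Ω
Step 3 — Bridge requires nodal analysis (the Z5 bridge couples midpoints C and D, so the two paths cannot be reduced to a simple series/parallel combination). Setting node B to ground and injecting 1 A at node A, the 3-node admittance system at A, C, D solves to V_A = Z_AB = 20.95 - j112.7 Ω = 114.7∠-79.5° Ω.
Step 4 — Source phasor: V = 6.75∠60.0° V = 3.375 + j5.846 V.
Step 5 — Current: I = V / Z = -0.04474 + j0.03825 A = 0.05886∠139.5° A.
Step 6 — Complex power: S = V·I* = 0.0726 - j0.3906 VA.
Step 7 — Real power: P = Re(S) = 0.0726 W.
Step 8 — Reactive power: Q = Im(S) = -0.3906 VAR.
Step 9 — Apparent power: |S| = 0.3973 VA.
Step 10 — Power factor: PF = P/|S| = 0.1827 (leading).

(a) P = 0.0726 W  (b) Q = -0.3906 VAR  (c) S = 0.3973 VA  (d) PF = 0.1827 (leading)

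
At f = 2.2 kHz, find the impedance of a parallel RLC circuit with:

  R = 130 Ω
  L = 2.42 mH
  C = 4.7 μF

Step 1 — Angular frequency: ω = 2π·f = 2π·2200 = 1.382e+04 rad/s.
Step 2 — Component impedances:
  R: Z = R = 130 Ω
  L: Z = jωL = j·1.382e+04·0.00242 = 0 + j33.45 Ω
  C: Z = 1/(jωC) = -j/(ω·C) = 0 - j15.39 Ω
Step 3 — Parallel combination: 1/Z_total = 1/R + 1/L + 1/C; Z_total = 5.966 - j27.2 Ω = 27.85∠-77.6° Ω.

Z = 5.966 - j27.2 Ω = 27.85∠-77.6° Ω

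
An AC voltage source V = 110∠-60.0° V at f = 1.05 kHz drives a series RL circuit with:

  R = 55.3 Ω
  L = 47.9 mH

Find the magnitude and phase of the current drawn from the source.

Step 1 — Angular frequency: ω = 2π·f = 2π·1050 = 6597 rad/s.
Step 2 — Component impedances:
  R: Z = R = 55.3 Ω
  L: Z = jωL = j·6597·0.0479 = 0 + j316 Ω
Step 3 — Series combination: Z_total = R + L = 55.3 + j316 Ω = 320.8∠80.1° Ω.
Step 4 — Source phasor: V = 110∠-60.0° V = 55 - j95.26 V.
Step 5 — Ohm's law: I = V / Z_total = (55 - j95.26) / (55.3 + j316) = -0.2629 - j0.2201 A.
Step 6 — Convert to polar: |I| = 0.3429 A, ∠I = -140.1°.

I = 0.3429∠-140.1° A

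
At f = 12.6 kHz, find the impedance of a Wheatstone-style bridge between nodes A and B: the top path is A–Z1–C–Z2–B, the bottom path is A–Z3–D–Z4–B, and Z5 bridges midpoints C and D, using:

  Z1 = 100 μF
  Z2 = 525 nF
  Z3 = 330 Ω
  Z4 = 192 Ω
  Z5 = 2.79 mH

Step 1 — Angular frequency: ω = 2π·f = 2π·1.26e+04 = 7.917e+04 rad/s.
Step 2 — Component impedances:
  Z1: Z = 1/(jωC) = -j/(ω·C) = 0 - j0.1263 Ω
  Z2: Z = 1/(jωC) = -j/(ω·C) = 0 - j24.06 Ω
  Z3: Z = R = 330 Ω
  Z4: Z = R = 192 Ω
  Z5: Z = jωL = j·7.917e+04·0.00279 = 0 + j220.9 Ω
Step 3 — Bridge requires nodal analysis (the Z5 bridge couples midpoints C and D, so the two paths cannot be reduced to a simple series/parallel combination). Setting node B to ground and injecting 1 A at node A, the 3-node admittance system at A, C, D solves to V_A = Z_AB = 1.662 - j24.9 Ω = 24.96∠-86.2° Ω.

Z = 1.662 - j24.9 Ω = 24.96∠-86.2° Ω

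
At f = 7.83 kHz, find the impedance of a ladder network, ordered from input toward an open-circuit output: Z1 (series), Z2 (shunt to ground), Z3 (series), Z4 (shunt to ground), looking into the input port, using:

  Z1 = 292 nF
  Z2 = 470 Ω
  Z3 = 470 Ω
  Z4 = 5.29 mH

Step 1 — Angular frequency: ω = 2π·f = 2π·7830 = 4.92e+04 rad/s.
Step 2 — Component impedances:
  Z1: Z = 1/(jωC) = -j/(ω·C) = 0 - j69.61 Ω
  Z2: Z = R = 470 Ω
  Z3: Z = R = 470 Ω
  Z4: Z = jωL = j·4.92e+04·0.00529 = 0 + j260.3 Ω
Step 3 — Ladder network (open output): work backward from the far end, alternating series and parallel combinations. Z_in = 251.7 - j9.179 Ω = 251.9∠-2.1° Ω.

Z = 251.7 - j9.179 Ω = 251.9∠-2.1° Ω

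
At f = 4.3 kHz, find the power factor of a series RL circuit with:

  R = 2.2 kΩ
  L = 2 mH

Step 1 — Angular frequency: ω = 2π·f = 2π·4300 = 2.702e+04 rad/s.
Step 2 — Component impedances:
  R: Z = R = 2200 Ω
  L: Z = jωL = j·2.702e+04·0.002 = 0 + j54.04 Ω
Step 3 — Series combination: Z_total = R + L = 2200 + j54.04 Ω = 2201∠1.4° Ω.
Step 4 — Power factor: PF = cos(φ) = Re(Z)/|Z| = 2200/2200.7 = 0.9997.
Step 5 — Type: Im(Z) = 54.04 ⇒ lagging (phase φ = 1.4°).

PF = 0.9997 (lagging, φ = 1.4°)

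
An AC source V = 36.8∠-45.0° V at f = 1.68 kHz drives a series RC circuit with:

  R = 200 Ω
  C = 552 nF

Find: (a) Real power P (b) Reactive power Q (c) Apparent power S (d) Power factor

Step 1 — Angular frequency: ω = 2π·f = 2π·1680 = 1.056e+04 rad/s.
Step 2 — Component impedances:
  R: Z = R = 200 Ω
  C: Z = 1/(jωC) = -j/(ω·C) = 0 - j171.6 Ω
Step 3 — Series combination: Z_total = R + C = 200 - j171.6 Ω = 263.5∠-40.6° Ω.
Step 4 — Source phasor: V = 36.8∠-45.0° V = 26.02 - j26.02 V.
Step 5 — Current: I = V / Z = 0.1392 - j0.01063 A = 0.1396∠-4.4° A.
Step 6 — Complex power: S = V·I* = 3.9 - j3.346 VA.
Step 7 — Real power: P = Re(S) = 3.9 W.
Step 8 — Reactive power: Q = Im(S) = -3.346 VAR.
Step 9 — Apparent power: |S| = 5.139 VA.
Step 10 — Power factor: PF = P/|S| = 0.7589 (leading).

(a) P = 3.9 W  (b) Q = -3.346 VAR  (c) S = 5.139 VA  (d) PF = 0.7589 (leading)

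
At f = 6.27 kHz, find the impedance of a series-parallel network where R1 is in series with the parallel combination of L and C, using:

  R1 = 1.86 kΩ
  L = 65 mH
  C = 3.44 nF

Step 1 — Angular frequency: ω = 2π·f = 2π·6270 = 3.94e+04 rad/s.
Step 2 — Component impedances:
  R1: Z = R = 1860 Ω
  L: Z = jωL = j·3.94e+04·0.065 = 0 + j2561 Ω
  C: Z = 1/(jωC) = -j/(ω·C) = 0 - j7379 Ω
Step 3 — Parallel branch: L || C = 1/(1/L + 1/C) = 0 + j3922 Ω.
Step 4 — Series with R1: Z_total = R1 + (L || C) = 1860 + j3922 Ω = 4340∠64.6° Ω.

Z = 1860 + j3922 Ω = 4340∠64.6° Ω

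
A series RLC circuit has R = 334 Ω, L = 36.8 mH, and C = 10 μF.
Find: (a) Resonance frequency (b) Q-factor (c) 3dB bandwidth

Step 1 — Resonance condition Im(Z)=0 gives ω₀ = 1/√(LC).
Step 2 — ω₀ = 1/√(0.0368·1e-05) = 1648 rad/s.
Step 3 — f₀ = ω₀/(2π) = 262.4 Hz.
Step 4 — Series Q: Q = ω₀L/R = 1648·0.0368/334 = 0.1816.
Step 5 — 3dB bandwidth: Δω = ω₀/Q = 9076 rad/s; BW = Δω/(2π) = 1445 Hz.

(a) f₀ = 262.4 Hz  (b) Q = 0.1816  (c) BW = 1445 Hz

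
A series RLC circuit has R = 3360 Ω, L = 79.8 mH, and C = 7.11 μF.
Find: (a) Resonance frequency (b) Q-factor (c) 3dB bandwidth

Step 1 — Resonance: ω₀ = 1/√(LC) = 1/√(0.0798·7.11e-06) = 1328 rad/s.
Step 2 — f₀ = ω₀/(2π) = 211.3 Hz.
Step 3 — Series Q: Q = ω₀L/R = 1328·0.0798/3360 = 0.03153.
Step 4 — Bandwidth: Δω = ω₀/Q = 4.211e+04 rad/s; BW = Δω/(2π) = 6701 Hz.

(a) f₀ = 211.3 Hz  (b) Q = 0.03153  (c) BW = 6701 Hz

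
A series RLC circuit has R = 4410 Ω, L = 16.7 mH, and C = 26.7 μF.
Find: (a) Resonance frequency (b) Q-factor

Step 1 — Resonance condition Im(Z)=0 gives ω₀ = 1/√(LC).
Step 2 — ω₀ = 1/√(0.0167·2.67e-05) = 1498 rad/s.
Step 3 — f₀ = ω₀/(2π) = 238.3 Hz.
Step 4 — Series Q: Q = ω₀L/R = 1498·0.0167/4410 = 0.005671.

(a) f₀ = 238.3 Hz  (b) Q = 0.005671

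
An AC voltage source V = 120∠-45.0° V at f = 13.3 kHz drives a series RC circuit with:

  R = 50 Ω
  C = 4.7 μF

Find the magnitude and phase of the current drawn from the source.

Step 1 — Angular frequency: ω = 2π·f = 2π·1.33e+04 = 8.357e+04 rad/s.
Step 2 — Component impedances:
  R: Z = R = 50 Ω
  C: Z = 1/(jωC) = -j/(ω·C) = 0 - j2.546 Ω
Step 3 — Series combination: Z_total = R + C = 50 - j2.546 Ω = 50.06∠-2.9° Ω.
Step 4 — Source phasor: V = 120∠-45.0° V = 84.85 - j84.85 V.
Step 5 — Ohm's law: I = V / Z_total = (84.85 - j84.85) / (50 - j2.546) = 1.779 - j1.606 A.
Step 6 — Convert to polar: |I| = 2.397 A, ∠I = -42.1°.

I = 2.397∠-42.1° A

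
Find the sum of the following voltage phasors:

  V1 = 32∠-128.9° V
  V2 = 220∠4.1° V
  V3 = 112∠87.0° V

Step 1 — Convert each phasor to rectangular form:
  V1 = 32·(cos(-128.9°) + j·sin(-128.9°)) = -20.09 - j24.9 V
  V2 = 220·(cos(4.1°) + j·sin(4.1°)) = 219.4 + j15.73 V
  V3 = 112·(cos(87.0°) + j·sin(87.0°)) = 5.862 + j111.8 V
Step 2 — Sum components: V_total = 205.2 + j102.7 V.
Step 3 — Convert to polar: |V_total| = 229.5 V, ∠V_total = 26.6°.

V_total = 229.5∠26.6° V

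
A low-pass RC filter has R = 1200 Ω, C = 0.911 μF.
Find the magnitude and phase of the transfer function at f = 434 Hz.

Step 1 — Angular frequency: ω = 2π·434 = 2727 rad/s.
Step 2 — Transfer function: H(jω) = 1/(1 + jωRC).
Step 3 — Denominator: 1 + jωRC = 1 + j·2727·1200·9.11e-07 = 1 + j2.981.
Step 4 — H = 0.1011 - j0.3015.
Step 5 — Magnitude: |H| = 0.318 (-10.0 dB); phase: φ = -71.5°.

|H| = 0.318 (-10.0 dB), φ = -71.5°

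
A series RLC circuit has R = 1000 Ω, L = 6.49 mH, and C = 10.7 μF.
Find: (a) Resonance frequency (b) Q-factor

Step 1 — Resonance condition Im(Z)=0 gives ω₀ = 1/√(LC).
Step 2 — ω₀ = 1/√(0.00649·1.07e-05) = 3795 rad/s.
Step 3 — f₀ = ω₀/(2π) = 604 Hz.
Step 4 — Series Q: Q = ω₀L/R = 3795·0.00649/1000 = 0.02463.

(a) f₀ = 604 Hz  (b) Q = 0.02463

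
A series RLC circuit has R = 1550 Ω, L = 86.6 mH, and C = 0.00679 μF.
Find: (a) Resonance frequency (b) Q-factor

Step 1 — Resonance condition Im(Z)=0 gives ω₀ = 1/√(LC).
Step 2 — ω₀ = 1/√(0.0866·6.79e-09) = 4.124e+04 rad/s.
Step 3 — f₀ = ω₀/(2π) = 6563 Hz.
Step 4 — Series Q: Q = ω₀L/R = 4.124e+04·0.0866/1550 = 2.304.

(a) f₀ = 6563 Hz  (b) Q = 2.304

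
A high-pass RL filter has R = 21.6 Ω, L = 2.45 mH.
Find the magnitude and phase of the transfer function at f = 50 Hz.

Step 1 — Angular frequency: ω = 2π·50 = 314.2 rad/s.
Step 2 — Transfer function: H(jω) = jωL/(R + jωL).
Step 3 — Numerator jωL = j·0.7697; denominator R + jωL = 21.6 + j0.7697.
Step 4 — H = 0.001268 + j0.03559.
Step 5 — Magnitude: |H| = 0.03561 (-29.0 dB); phase: φ = 88.0°.

|H| = 0.03561 (-29.0 dB), φ = 88.0°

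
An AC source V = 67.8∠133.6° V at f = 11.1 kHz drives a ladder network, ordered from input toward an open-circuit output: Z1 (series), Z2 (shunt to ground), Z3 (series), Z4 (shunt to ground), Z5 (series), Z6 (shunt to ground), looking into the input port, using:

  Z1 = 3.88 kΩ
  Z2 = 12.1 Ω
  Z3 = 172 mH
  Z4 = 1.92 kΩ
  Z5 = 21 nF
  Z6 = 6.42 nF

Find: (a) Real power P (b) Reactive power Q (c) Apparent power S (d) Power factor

Step 1 — Angular frequency: ω = 2π·f = 2π·1.11e+04 = 6.974e+04 rad/s.
Step 2 — Component impedances:
  Z1: Z = R = 3880 Ω
  Z2: Z = R = 12.1 Ω
  Z3: Z = jωL = j·6.974e+04·0.172 = 0 + j1.2e+04 Ω
  Z4: Z = R = 1920 Ω
  Z5: Z = 1/(jωC) = -j/(ω·C) = 0 - j682.8 Ω
  Z6: Z = 1/(jωC) = -j/(ω·C) = 0 - j2233 Ω
Step 3 — Ladder network (open output): work backward from the far end, alternating series and parallel combinations. Z_in = 3892 + j0.01298 Ω = 3892∠0.0° Ω.
Step 4 — Source phasor: V = 67.8∠133.6° V = -46.76 + j49.1 V.
Step 5 — Current: I = V / Z = -0.01201 + j0.01262 A = 0.01742∠133.6° A.
Step 6 — Complex power: S = V·I* = 1.181 + j3.939e-06 VA.
Step 7 — Real power: P = Re(S) = 1.181 W.
Step 8 — Reactive power: Q = Im(S) = 3.939e-06 VAR.
Step 9 — Apparent power: |S| = 1.181 VA.
Step 10 — Power factor: PF = P/|S| = 1 (lagging).

(a) P = 1.181 W  (b) Q = 3.939e-06 VAR  (c) S = 1.181 VA  (d) PF = 1 (lagging)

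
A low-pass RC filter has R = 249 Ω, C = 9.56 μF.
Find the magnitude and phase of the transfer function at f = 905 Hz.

Step 1 — Angular frequency: ω = 2π·905 = 5686 rad/s.
Step 2 — Transfer function: H(jω) = 1/(1 + jωRC).
Step 3 — Denominator: 1 + jωRC = 1 + j·5686·249·9.56e-06 = 1 + j13.54.
Step 4 — H = 0.005428 - j0.07348.
Step 5 — Magnitude: |H| = 0.07368 (-22.7 dB); phase: φ = -85.8°.

|H| = 0.07368 (-22.7 dB), φ = -85.8°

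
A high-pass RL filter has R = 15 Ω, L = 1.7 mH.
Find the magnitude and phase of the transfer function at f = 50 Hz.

Step 1 — Angular frequency: ω = 2π·50 = 314.2 rad/s.
Step 2 — Transfer function: H(jω) = jωL/(R + jωL).
Step 3 — Numerator jωL = j·0.5341; denominator R + jωL = 15 + j0.5341.
Step 4 — H = 0.001266 + j0.03556.
Step 5 — Magnitude: |H| = 0.03558 (-29.0 dB); phase: φ = 88.0°.

|H| = 0.03558 (-29.0 dB), φ = 88.0°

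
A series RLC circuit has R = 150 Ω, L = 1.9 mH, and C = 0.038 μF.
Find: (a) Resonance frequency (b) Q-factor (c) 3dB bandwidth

Step 1 — Resonance: ω₀ = 1/√(LC) = 1/√(0.0019·3.8e-08) = 1.177e+05 rad/s.
Step 2 — f₀ = ω₀/(2π) = 1.873e+04 Hz.
Step 3 — Series Q: Q = ω₀L/R = 1.177e+05·0.0019/150 = 1.491.
Step 4 — Bandwidth: Δω = ω₀/Q = 7.895e+04 rad/s; BW = Δω/(2π) = 1.256e+04 Hz.

(a) f₀ = 1.873e+04 Hz  (b) Q = 1.491  (c) BW = 1.256e+04 Hz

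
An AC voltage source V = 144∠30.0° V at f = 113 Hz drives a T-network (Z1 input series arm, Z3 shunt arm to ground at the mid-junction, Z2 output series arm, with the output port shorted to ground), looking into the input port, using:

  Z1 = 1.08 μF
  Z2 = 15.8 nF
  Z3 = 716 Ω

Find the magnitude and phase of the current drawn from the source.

Step 1 — Angular frequency: ω = 2π·f = 2π·113 = 710 rad/s.
Step 2 — Component impedances:
  Z1: Z = 1/(jωC) = -j/(ω·C) = 0 - j1304 Ω
  Z2: Z = 1/(jωC) = -j/(ω·C) = 0 - j8.914e+04 Ω
  Z3: Z = R = 716 Ω
Step 3 — With the output port shorted to ground, the output series arm Z2 runs from the junction to ground; the shunt arm Z3 also runs from the junction to ground. They appear in parallel: Z3 || Z2 = 716 - j5.751 Ω.
Step 4 — Series with input arm Z1: Z_in = Z1 + (Z3 || Z2) = 716 - j1310 Ω = 1493∠-61.3° Ω.
Step 5 — Source phasor: V = 144∠30.0° V = 124.7 + j72 V.
Step 6 — Ohm's law: I = V / Z_total = (124.7 + j72) / (716 - j1310) = -0.002255 + j0.09644 A.
Step 7 — Convert to polar: |I| = 0.09647 A, ∠I = 91.3°.

I = 0.09647∠91.3° A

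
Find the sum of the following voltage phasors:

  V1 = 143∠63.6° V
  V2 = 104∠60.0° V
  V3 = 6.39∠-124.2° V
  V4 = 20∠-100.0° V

Step 1 — Convert each phasor to rectangular form:
  V1 = 143·(cos(63.6°) + j·sin(63.6°)) = 63.58 + j128.1 V
  V2 = 104·(cos(60.0°) + j·sin(60.0°)) = 52 + j90.07 V
  V3 = 6.39·(cos(-124.2°) + j·sin(-124.2°)) = -3.592 - j5.285 V
  V4 = 20·(cos(-100.0°) + j·sin(-100.0°)) = -3.473 - j19.7 V
Step 2 — Sum components: V_total = 108.5 + j193.2 V.
Step 3 — Convert to polar: |V_total| = 221.6 V, ∠V_total = 60.7°.

V_total = 221.6∠60.7° V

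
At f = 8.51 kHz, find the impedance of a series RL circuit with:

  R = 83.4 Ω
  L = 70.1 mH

Step 1 — Angular frequency: ω = 2π·f = 2π·8510 = 5.347e+04 rad/s.
Step 2 — Component impedances:
  R: Z = R = 83.4 Ω
  L: Z = jωL = j·5.347e+04·0.0701 = 0 + j3748 Ω
Step 3 — Series combination: Z_total = R + L = 83.4 + j3748 Ω = 3749∠88.7° Ω.

Z = 83.4 + j3748 Ω = 3749∠88.7° Ω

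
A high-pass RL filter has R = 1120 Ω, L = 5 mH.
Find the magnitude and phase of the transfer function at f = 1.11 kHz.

Step 1 — Angular frequency: ω = 2π·1110 = 6974 rad/s.
Step 2 — Transfer function: H(jω) = jωL/(R + jωL).
Step 3 — Numerator jωL = j·34.87; denominator R + jωL = 1120 + j34.87.
Step 4 — H = 0.0009685 + j0.03111.
Step 5 — Magnitude: |H| = 0.03112 (-30.1 dB); phase: φ = 88.2°.

|H| = 0.03112 (-30.1 dB), φ = 88.2°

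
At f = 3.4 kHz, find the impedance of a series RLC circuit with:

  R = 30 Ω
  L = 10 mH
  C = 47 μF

Step 1 — Angular frequency: ω = 2π·f = 2π·3400 = 2.136e+04 rad/s.
Step 2 — Component impedances:
  R: Z = R = 30 Ω
  L: Z = jωL = j·2.136e+04·0.01 = 0 + j213.6 Ω
  C: Z = 1/(jωC) = -j/(ω·C) = 0 - j0.996 Ω
Step 3 — Series combination: Z_total = R + L + C = 30 + j212.6 Ω = 214.7∠82.0° Ω.

Z = 30 + j212.6 Ω = 214.7∠82.0° Ω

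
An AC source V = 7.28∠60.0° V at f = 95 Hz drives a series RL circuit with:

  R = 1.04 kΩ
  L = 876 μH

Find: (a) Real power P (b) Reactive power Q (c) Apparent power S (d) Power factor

Step 1 — Angular frequency: ω = 2π·f = 2π·95 = 596.9 rad/s.
Step 2 — Component impedances:
  R: Z = R = 1040 Ω
  L: Z = jωL = j·596.9·0.000876 = 0 + j0.5229 Ω
Step 3 — Series combination: Z_total = R + L = 1040 + j0.5229 Ω = 1040∠0.0° Ω.
Step 4 — Source phasor: V = 7.28∠60.0° V = 3.64 + j6.305 V.
Step 5 — Current: I = V / Z = 0.003503 + j0.00606 A = 0.007∠60.0° A.
Step 6 — Complex power: S = V·I* = 0.05096 + j2.562e-05 VA.
Step 7 — Real power: P = Re(S) = 0.05096 W.
Step 8 — Reactive power: Q = Im(S) = 2.562e-05 VAR.
Step 9 — Apparent power: |S| = 0.05096 VA.
Step 10 — Power factor: PF = P/|S| = 1 (lagging).

(a) P = 0.05096 W  (b) Q = 2.562e-05 VAR  (c) S = 0.05096 VA  (d) PF = 1 (lagging)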